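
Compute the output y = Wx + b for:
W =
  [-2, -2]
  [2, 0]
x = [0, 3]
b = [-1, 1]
y = [-7, 1]

Wx = [-2×0 + -2×3, 2×0 + 0×3]
   = [-6, 0]
y = Wx + b = [-6 + -1, 0 + 1] = [-7, 1]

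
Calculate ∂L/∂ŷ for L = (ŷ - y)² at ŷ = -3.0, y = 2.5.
∂L/∂ŷ = -11.0

∂L/∂ŷ = 2(ŷ - y) = 2(-3.0 - 2.5) = 2(-5.5) = -11.0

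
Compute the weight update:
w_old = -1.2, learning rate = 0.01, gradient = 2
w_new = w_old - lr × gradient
w_new = -1.22

w_new = w - η·∂L/∂w = -1.2 - 0.01×(2) = -1.2 - (0.02) = -1.22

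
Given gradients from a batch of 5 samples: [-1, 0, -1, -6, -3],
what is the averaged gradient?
Average gradient = -2.2

Average = (1/5)(-1 + 0 + -1 + -6 + -3) = -11/5 = -2.2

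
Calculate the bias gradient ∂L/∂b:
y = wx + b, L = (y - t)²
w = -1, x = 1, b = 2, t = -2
∂L/∂b = 6

y = wx + b = (-1)(1) + 2 = 1
∂L/∂y = 2(y - t) = 2(1 - -2) = 6
∂y/∂b = 1
∂L/∂b = ∂L/∂y · ∂y/∂b = 6 × 1 = 6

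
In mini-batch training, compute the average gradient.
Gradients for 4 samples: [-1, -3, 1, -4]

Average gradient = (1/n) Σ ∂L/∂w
Average gradient = -1.75

Average = (1/4)(-1 + -3 + 1 + -4) = -7/4 = -1.75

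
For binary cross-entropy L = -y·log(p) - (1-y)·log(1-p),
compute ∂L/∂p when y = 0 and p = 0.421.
∂L/∂p = 1.727

∂L/∂p = -y/p + (1-y)/(1-p) = 0 + 1/0.579 = 1.727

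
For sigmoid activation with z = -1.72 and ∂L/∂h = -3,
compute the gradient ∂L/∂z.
∂L/∂z = -0.3864

σ(-1.72) = 0.1519
σ'(-1.72) = σ(-1.72)(1 - σ(-1.72)) = 0.1519 × 0.8481 = 0.1288
∂L/∂z = ∂L/∂h · σ'(z) = -3 × 0.1288 = -0.3864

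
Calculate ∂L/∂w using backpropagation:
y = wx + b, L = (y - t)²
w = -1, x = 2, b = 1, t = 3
∂L/∂w = -16

y = wx + b = (-1)(2) + 1 = -1
∂L/∂y = 2(y - t) = 2(-1 - 3) = -8
∂y/∂w = x = 2
∂L/∂w = ∂L/∂y · ∂y/∂w = -8 × 2 = -16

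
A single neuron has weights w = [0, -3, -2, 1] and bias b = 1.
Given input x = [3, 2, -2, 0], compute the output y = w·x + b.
y = -1

y = (0)(3) + (-3)(2) + (-2)(-2) + (1)(0) + 1 = -1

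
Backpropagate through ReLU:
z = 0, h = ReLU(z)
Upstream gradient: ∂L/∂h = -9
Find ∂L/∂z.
∂L/∂z = 0

h = ReLU(0) = 0
At z = 0: ∂h/∂z = 0 (by convention)
∂L/∂z = ∂L/∂h · ∂h/∂z = -9 × 0 = 0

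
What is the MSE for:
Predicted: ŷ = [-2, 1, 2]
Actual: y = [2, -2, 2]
MSE = 8.333

MSE = (1/3)((-2-2)² + (1--2)² + (2-2)²) = (1/3)(16 + 9 + 0) = 8.333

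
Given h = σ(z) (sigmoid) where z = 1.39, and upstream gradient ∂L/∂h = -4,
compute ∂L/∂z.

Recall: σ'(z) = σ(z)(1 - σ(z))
∂L/∂z = -0.6386

σ(1.39) = 0.8006
σ'(1.39) = σ(1.39)(1 - σ(1.39)) = 0.8006 × 0.1994 = 0.1596
∂L/∂z = ∂L/∂h · σ'(z) = -4 × 0.1596 = -0.6386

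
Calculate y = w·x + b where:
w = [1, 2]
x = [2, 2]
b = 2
y = 8

y = (1)(2) + (2)(2) + 2 = 8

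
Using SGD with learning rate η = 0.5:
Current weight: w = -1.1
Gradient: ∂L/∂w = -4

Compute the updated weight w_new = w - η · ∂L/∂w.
w_new = 0.9

w_new = w - η·∂L/∂w = -1.1 - 0.5×(-4) = -1.1 - (-2) = 0.9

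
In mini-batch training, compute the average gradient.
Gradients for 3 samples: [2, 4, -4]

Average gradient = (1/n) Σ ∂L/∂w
Average gradient = 0.6667

Average = (1/3)(2 + 4 + -4) = 2/3 = 0.6667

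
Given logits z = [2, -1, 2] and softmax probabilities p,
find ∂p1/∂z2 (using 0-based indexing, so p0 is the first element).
∂p1/∂z2 = -0.01185

p = softmax(z) = [0.4879, 0.02429, 0.4879]
p1 = 0.02429, p2 = 0.4879

∂p1/∂z2 = -p1 × p2 = -0.02429 × 0.4879 = -0.01185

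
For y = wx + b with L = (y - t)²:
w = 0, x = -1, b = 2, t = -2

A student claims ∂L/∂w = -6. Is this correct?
Incorrect

y = (0)(-1) + 2 = 2
∂L/∂y = 2(y - t) = 2(2 - -2) = 8
∂y/∂w = x = -1
∂L/∂w = 8 × -1 = -8

Claimed value: -6
Incorrect: The correct gradient is -8.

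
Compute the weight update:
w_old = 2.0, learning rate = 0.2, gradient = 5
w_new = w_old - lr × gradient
w_new = 1

w_new = w - η·∂L/∂w = 2.0 - 0.2×(5) = 2.0 - (1) = 1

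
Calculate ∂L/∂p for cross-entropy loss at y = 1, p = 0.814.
∂L/∂p = -1.229

∂L/∂p = -y/p + (1-y)/(1-p) = -1/0.814 + 0 = -1.229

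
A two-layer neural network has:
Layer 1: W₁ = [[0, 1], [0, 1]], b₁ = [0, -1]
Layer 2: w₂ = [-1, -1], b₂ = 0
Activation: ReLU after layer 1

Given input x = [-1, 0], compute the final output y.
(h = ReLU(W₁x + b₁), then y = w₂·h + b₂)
y = 0

Layer 1 pre-activation: z₁ = [0, -1]
After ReLU: h = [0, 0]
Layer 2 output: y = -1×0 + -1×0 + 0 = 0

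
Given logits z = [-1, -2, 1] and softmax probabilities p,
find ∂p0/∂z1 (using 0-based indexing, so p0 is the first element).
∂p0/∂z1 = -0.004797

p = softmax(z) = [0.1142, 0.04201, 0.8438]
p0 = 0.1142, p1 = 0.04201

∂p0/∂z1 = -p0 × p1 = -0.1142 × 0.04201 = -0.004797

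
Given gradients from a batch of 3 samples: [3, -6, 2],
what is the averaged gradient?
Average gradient = -0.3333

Average = (1/3)(3 + -6 + 2) = -1/3 = -0.3333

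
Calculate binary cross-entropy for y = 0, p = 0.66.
L = 1.079

L = -0·log(0.66) - 1·log(0.34) = -log(0.34) = 1.079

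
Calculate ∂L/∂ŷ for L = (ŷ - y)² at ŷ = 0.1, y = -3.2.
∂L/∂ŷ = 6.6

∂L/∂ŷ = 2(ŷ - y) = 2(0.1 - -3.2) = 2(3.3) = 6.6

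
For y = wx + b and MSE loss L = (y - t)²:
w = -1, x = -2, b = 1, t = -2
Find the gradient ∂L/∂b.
∂L/∂b = 10

y = wx + b = (-1)(-2) + 1 = 3
∂L/∂y = 2(y - t) = 2(3 - -2) = 10
∂y/∂b = 1
∂L/∂b = ∂L/∂y · ∂y/∂b = 10 × 1 = 10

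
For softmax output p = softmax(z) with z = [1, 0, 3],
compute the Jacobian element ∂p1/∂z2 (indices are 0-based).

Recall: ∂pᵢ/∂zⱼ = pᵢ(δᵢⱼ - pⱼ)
∂p1/∂z2 = -0.03545

p = softmax(z) = [0.1142, 0.04201, 0.8438]
p1 = 0.04201, p2 = 0.8438

∂p1/∂z2 = -p1 × p2 = -0.04201 × 0.8438 = -0.03545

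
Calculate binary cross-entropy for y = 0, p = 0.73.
L = 1.309

L = -0·log(0.73) - 1·log(0.27) = -log(0.27) = 1.309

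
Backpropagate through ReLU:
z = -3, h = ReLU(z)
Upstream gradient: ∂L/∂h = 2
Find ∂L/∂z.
∂L/∂z = 0

h = ReLU(-3) = 0
Since z < 0: ∂h/∂z = 0
∂L/∂z = ∂L/∂h · ∂h/∂z = 2 × 0 = 0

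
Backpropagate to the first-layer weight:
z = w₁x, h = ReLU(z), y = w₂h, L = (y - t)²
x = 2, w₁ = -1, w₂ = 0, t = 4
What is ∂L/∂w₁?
∂L/∂w₁ = 0

Forward pass:
z = w₁x = -1×2 = -2
h = ReLU(-2) = 0
y = w₂h = 0×0 = 0

Backward pass:
∂L/∂y = 2(y - t) = 2(0 - 4) = -8
∂y/∂h = w₂ = 0
∂h/∂z = 0 (ReLU derivative)
∂z/∂w₁ = x = 2

∂L/∂w₁ = -8 × 0 × 0 × 2 = 0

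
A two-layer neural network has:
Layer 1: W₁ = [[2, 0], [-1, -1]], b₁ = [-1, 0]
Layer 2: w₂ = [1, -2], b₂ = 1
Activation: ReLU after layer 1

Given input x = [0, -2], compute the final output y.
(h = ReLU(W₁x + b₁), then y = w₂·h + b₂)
y = -3

Layer 1 pre-activation: z₁ = [-1, 2]
After ReLU: h = [0, 2]
Layer 2 output: y = 1×0 + -2×2 + 1 = -3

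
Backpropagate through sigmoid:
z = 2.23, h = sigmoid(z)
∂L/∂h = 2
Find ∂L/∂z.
∂L/∂z = 0.1753

σ(2.23) = 0.9029
σ'(2.23) = σ(2.23)(1 - σ(2.23)) = 0.9029 × 0.09709 = 0.08766
∂L/∂z = ∂L/∂h · σ'(z) = 2 × 0.08766 = 0.1753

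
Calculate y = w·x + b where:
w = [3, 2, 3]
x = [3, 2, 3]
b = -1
y = 21

y = (3)(3) + (2)(2) + (3)(3) + -1 = 21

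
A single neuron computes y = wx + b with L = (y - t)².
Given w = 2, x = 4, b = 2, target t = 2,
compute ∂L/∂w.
∂L/∂w = 64

y = wx + b = (2)(4) + 2 = 10
∂L/∂y = 2(y - t) = 2(10 - 2) = 16
∂y/∂w = x = 4
∂L/∂w = ∂L/∂y · ∂y/∂w = 16 × 4 = 64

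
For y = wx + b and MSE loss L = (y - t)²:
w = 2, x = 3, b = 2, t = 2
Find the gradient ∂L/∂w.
∂L/∂w = 36

y = wx + b = (2)(3) + 2 = 8
∂L/∂y = 2(y - t) = 2(8 - 2) = 12
∂y/∂w = x = 3
∂L/∂w = ∂L/∂y · ∂y/∂w = 12 × 3 = 36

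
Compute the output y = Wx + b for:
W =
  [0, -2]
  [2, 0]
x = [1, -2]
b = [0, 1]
y = [4, 3]

Wx = [0×1 + -2×-2, 2×1 + 0×-2]
   = [4, 2]
y = Wx + b = [4 + 0, 2 + 1] = [4, 3]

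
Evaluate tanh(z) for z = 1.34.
0.8717

tanh(1.34) = (e^(1.34) - e^(-1.34))/(e^(1.34) + e^(-1.34)) = 0.8717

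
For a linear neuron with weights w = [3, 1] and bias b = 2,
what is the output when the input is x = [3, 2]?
y = 13

y = (3)(3) + (1)(2) + 2 = 13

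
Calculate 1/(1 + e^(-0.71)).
0.6704

sigmoid(0.71) = 1/(1 + e^(-0.71)) = 1/(1 + 0.4916) = 0.6704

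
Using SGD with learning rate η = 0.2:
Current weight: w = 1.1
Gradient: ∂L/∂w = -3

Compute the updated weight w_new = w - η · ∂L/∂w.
w_new = 1.7

w_new = w - η·∂L/∂w = 1.1 - 0.2×(-3) = 1.1 - (-0.6) = 1.7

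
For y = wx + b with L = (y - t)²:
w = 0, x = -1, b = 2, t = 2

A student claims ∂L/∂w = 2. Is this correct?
Incorrect

y = (0)(-1) + 2 = 2
∂L/∂y = 2(y - t) = 2(2 - 2) = 0
∂y/∂w = x = -1
∂L/∂w = 0 × -1 = 0

Claimed value: 2
Incorrect: The correct gradient is 0.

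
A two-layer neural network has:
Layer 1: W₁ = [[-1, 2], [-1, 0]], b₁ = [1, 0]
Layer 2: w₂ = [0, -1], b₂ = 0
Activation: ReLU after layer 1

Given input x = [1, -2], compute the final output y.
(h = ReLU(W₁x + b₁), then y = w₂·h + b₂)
y = 0

Layer 1 pre-activation: z₁ = [-4, -1]
After ReLU: h = [0, 0]
Layer 2 output: y = 0×0 + -1×0 + 0 = 0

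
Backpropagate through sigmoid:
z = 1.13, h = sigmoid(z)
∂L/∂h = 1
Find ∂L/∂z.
∂L/∂z = 0.1845

σ(1.13) = 0.7558
σ'(1.13) = σ(1.13)(1 - σ(1.13)) = 0.7558 × 0.2442 = 0.1845
∂L/∂z = ∂L/∂h · σ'(z) = 1 × 0.1845 = 0.1845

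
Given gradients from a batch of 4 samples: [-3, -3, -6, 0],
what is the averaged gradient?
Average gradient = -3

Average = (1/4)(-3 + -3 + -6 + 0) = -12/4 = -3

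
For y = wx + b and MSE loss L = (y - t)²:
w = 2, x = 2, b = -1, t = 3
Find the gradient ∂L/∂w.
∂L/∂w = 0

y = wx + b = (2)(2) + -1 = 3
∂L/∂y = 2(y - t) = 2(3 - 3) = 0
∂y/∂w = x = 2
∂L/∂w = ∂L/∂y · ∂y/∂w = 0 × 2 = 0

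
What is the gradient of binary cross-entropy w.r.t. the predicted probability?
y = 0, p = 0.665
∂L/∂p = 2.985

∂L/∂p = -y/p + (1-y)/(1-p) = 0 + 1/0.335 = 2.985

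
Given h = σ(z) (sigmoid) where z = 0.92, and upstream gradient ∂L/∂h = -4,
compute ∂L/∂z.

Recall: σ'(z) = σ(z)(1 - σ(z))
∂L/∂z = -0.815

σ(0.92) = 0.715
σ'(0.92) = σ(0.92)(1 - σ(0.92)) = 0.715 × 0.285 = 0.2038
∂L/∂z = ∂L/∂h · σ'(z) = -4 × 0.2038 = -0.815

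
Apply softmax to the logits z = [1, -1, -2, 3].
p = [0.1166, 0.0158, 0.0058, 0.8618]

exp(z) = [2.718, 0.3679, 0.1353, 20.09]
Sum = 23.31
p = [0.1166, 0.0158, 0.0058, 0.8618]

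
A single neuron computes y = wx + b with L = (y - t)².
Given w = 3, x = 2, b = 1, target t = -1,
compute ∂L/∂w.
∂L/∂w = 32

y = wx + b = (3)(2) + 1 = 7
∂L/∂y = 2(y - t) = 2(7 - -1) = 16
∂y/∂w = x = 2
∂L/∂w = ∂L/∂y · ∂y/∂w = 16 × 2 = 32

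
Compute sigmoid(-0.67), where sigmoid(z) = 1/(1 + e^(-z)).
0.3385

sigmoid(-0.67) = 1/(1 + e^(0.67)) = 1/(1 + 1.954) = 0.3385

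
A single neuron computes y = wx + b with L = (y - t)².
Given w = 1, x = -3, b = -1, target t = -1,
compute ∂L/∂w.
∂L/∂w = 18

y = wx + b = (1)(-3) + -1 = -4
∂L/∂y = 2(y - t) = 2(-4 - -1) = -6
∂y/∂w = x = -3
∂L/∂w = ∂L/∂y · ∂y/∂w = -6 × -3 = 18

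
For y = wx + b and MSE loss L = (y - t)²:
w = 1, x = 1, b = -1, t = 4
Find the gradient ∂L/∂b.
∂L/∂b = -8

y = wx + b = (1)(1) + -1 = 0
∂L/∂y = 2(y - t) = 2(0 - 4) = -8
∂y/∂b = 1
∂L/∂b = ∂L/∂y · ∂y/∂b = -8 × 1 = -8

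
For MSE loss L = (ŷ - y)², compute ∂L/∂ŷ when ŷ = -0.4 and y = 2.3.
∂L/∂ŷ = -5.4

∂L/∂ŷ = 2(ŷ - y) = 2(-0.4 - 2.3) = 2(-2.7) = -5.4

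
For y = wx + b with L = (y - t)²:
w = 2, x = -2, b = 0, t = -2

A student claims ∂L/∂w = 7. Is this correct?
Incorrect

y = (2)(-2) + 0 = -4
∂L/∂y = 2(y - t) = 2(-4 - -2) = -4
∂y/∂w = x = -2
∂L/∂w = -4 × -2 = 8

Claimed value: 7
Incorrect: The correct gradient is 8.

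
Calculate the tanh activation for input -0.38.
-0.3627

tanh(-0.38) = (e^(-0.38) - e^(0.38))/(e^(-0.38) + e^(0.38)) = -0.3627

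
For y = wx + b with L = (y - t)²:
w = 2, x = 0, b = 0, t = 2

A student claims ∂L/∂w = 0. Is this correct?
Correct

y = (2)(0) + 0 = 0
∂L/∂y = 2(y - t) = 2(0 - 2) = -4
∂y/∂w = x = 0
∂L/∂w = -4 × 0 = 0

Claimed value: 0
Correct: The correct gradient is 0.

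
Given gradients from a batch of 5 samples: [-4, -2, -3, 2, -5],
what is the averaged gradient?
Average gradient = -2.4

Average = (1/5)(-4 + -2 + -3 + 2 + -5) = -12/5 = -2.4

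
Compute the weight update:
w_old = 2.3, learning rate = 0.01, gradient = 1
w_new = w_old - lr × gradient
w_new = 2.29

w_new = w - η·∂L/∂w = 2.3 - 0.01×(1) = 2.3 - (0.01) = 2.29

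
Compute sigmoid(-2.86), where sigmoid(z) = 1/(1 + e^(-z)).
0.05417

sigmoid(-2.86) = 1/(1 + e^(2.86)) = 1/(1 + 17.46) = 0.05417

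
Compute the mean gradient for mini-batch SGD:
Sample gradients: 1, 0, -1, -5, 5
Average gradient = 0

Average = (1/5)(1 + 0 + -1 + -5 + 5) = 0/5 = 0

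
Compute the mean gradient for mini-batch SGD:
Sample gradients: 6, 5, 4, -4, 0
Average gradient = 2.2

Average = (1/5)(6 + 5 + 4 + -4 + 0) = 11/5 = 2.2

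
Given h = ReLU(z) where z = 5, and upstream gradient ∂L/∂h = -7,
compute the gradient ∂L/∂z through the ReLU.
∂L/∂z = -7

h = ReLU(5) = 5
Since z > 0: ∂h/∂z = 1
∂L/∂z = ∂L/∂h · ∂h/∂z = -7 × 1 = -7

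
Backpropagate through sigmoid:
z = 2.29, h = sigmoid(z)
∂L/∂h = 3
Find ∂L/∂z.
∂L/∂z = 0.2505

σ(2.29) = 0.908
σ'(2.29) = σ(2.29)(1 - σ(2.29)) = 0.908 × 0.09195 = 0.0835
∂L/∂z = ∂L/∂h · σ'(z) = 3 × 0.0835 = 0.2505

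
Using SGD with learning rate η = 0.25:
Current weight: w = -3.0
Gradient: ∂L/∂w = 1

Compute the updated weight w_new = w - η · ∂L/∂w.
w_new = -3.25

w_new = w - η·∂L/∂w = -3.0 - 0.25×(1) = -3.0 - (0.25) = -3.25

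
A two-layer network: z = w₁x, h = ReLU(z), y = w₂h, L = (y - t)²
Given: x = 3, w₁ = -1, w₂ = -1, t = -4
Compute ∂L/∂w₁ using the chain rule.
∂L/∂w₁ = 0

Forward pass:
z = w₁x = -1×3 = -3
h = ReLU(-3) = 0
y = w₂h = -1×0 = 0

Backward pass:
∂L/∂y = 2(y - t) = 2(0 - -4) = 8
∂y/∂h = w₂ = -1
∂h/∂z = 0 (ReLU derivative)
∂z/∂w₁ = x = 3

∂L/∂w₁ = 8 × -1 × 0 × 3 = 0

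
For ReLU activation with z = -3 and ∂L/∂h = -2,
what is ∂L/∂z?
∂L/∂z = 0

h = ReLU(-3) = 0
Since z < 0: ∂h/∂z = 0
∂L/∂z = ∂L/∂h · ∂h/∂z = -2 × 0 = 0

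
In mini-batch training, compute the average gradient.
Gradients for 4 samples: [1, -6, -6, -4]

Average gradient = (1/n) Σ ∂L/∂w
Average gradient = -3.75

Average = (1/4)(1 + -6 + -6 + -4) = -15/4 = -3.75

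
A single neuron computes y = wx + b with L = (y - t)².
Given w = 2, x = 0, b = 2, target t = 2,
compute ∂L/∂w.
∂L/∂w = 0

y = wx + b = (2)(0) + 2 = 2
∂L/∂y = 2(y - t) = 2(2 - 2) = 0
∂y/∂w = x = 0
∂L/∂w = ∂L/∂y · ∂y/∂w = 0 × 0 = 0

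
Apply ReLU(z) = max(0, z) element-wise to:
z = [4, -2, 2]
h = [4, 0, 2]

ReLU applied element-wise: max(0,4)=4, max(0,-2)=0, max(0,2)=2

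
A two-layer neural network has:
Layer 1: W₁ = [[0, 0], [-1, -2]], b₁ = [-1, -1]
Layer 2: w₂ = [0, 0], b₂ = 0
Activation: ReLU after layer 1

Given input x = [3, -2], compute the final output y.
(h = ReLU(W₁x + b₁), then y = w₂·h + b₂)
y = 0

Layer 1 pre-activation: z₁ = [-1, 0]
After ReLU: h = [0, 0]
Layer 2 output: y = 0×0 + 0×0 + 0 = 0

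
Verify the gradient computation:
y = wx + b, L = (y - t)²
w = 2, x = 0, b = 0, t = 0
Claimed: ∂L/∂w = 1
Incorrect

y = (2)(0) + 0 = 0
∂L/∂y = 2(y - t) = 2(0 - 0) = 0
∂y/∂w = x = 0
∂L/∂w = 0 × 0 = 0

Claimed value: 1
Incorrect: The correct gradient is 0.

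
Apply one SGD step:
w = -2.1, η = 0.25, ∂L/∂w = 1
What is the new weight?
w_new = -2.35

w_new = w - η·∂L/∂w = -2.1 - 0.25×(1) = -2.1 - (0.25) = -2.35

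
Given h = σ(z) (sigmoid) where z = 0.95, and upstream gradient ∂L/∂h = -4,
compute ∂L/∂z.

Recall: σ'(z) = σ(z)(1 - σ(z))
∂L/∂z = -0.8044

σ(0.95) = 0.7211
σ'(0.95) = σ(0.95)(1 - σ(0.95)) = 0.7211 × 0.2789 = 0.2011
∂L/∂z = ∂L/∂h · σ'(z) = -4 × 0.2011 = -0.8044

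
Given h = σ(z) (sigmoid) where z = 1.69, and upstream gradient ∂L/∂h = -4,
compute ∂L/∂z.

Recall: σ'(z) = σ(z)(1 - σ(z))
∂L/∂z = -0.526

σ(1.69) = 0.8442
σ'(1.69) = σ(1.69)(1 - σ(1.69)) = 0.8442 × 0.1558 = 0.1315
∂L/∂z = ∂L/∂h · σ'(z) = -4 × 0.1315 = -0.526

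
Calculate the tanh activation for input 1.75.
0.9414

tanh(1.75) = (e^(1.75) - e^(-1.75))/(e^(1.75) + e^(-1.75)) = 0.9414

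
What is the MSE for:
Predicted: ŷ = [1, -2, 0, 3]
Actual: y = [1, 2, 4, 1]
MSE = 9

MSE = (1/4)((1-1)² + (-2-2)² + (0-4)² + (3-1)²) = (1/4)(0 + 16 + 16 + 4) = 9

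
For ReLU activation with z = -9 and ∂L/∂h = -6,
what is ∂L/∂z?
∂L/∂z = 0

h = ReLU(-9) = 0
Since z < 0: ∂h/∂z = 0
∂L/∂z = ∂L/∂h · ∂h/∂z = -6 × 0 = 0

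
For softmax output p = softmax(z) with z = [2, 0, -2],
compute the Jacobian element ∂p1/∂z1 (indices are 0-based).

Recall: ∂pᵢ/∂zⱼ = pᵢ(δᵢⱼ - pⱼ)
∂p1/∂z1 = 0.1035

p = softmax(z) = [0.8668, 0.1173, 0.01588]
p1 = 0.1173

∂p1/∂z1 = p1(1 - p1) = 0.1173 × (1 - 0.1173) = 0.1035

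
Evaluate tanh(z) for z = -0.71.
-0.6107

tanh(-0.71) = (e^(-0.71) - e^(0.71))/(e^(-0.71) + e^(0.71)) = -0.6107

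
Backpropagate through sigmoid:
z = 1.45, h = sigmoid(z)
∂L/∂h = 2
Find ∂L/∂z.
∂L/∂z = 0.3078

σ(1.45) = 0.81
σ'(1.45) = σ(1.45)(1 - σ(1.45)) = 0.81 × 0.19 = 0.1539
∂L/∂z = ∂L/∂h · σ'(z) = 2 × 0.1539 = 0.3078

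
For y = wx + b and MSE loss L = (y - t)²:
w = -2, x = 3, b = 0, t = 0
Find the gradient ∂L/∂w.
∂L/∂w = -36

y = wx + b = (-2)(3) + 0 = -6
∂L/∂y = 2(y - t) = 2(-6 - 0) = -12
∂y/∂w = x = 3
∂L/∂w = ∂L/∂y · ∂y/∂w = -12 × 3 = -36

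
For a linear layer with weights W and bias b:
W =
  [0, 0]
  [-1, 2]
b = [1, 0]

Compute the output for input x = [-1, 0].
y = [1, 1]

Wx = [0×-1 + 0×0, -1×-1 + 2×0]
   = [0, 1]
y = Wx + b = [0 + 1, 1 + 0] = [1, 1]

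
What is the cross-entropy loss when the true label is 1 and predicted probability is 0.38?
L = 0.9676

L = -1·log(0.38) - 0·log(0.62) = -log(0.38) = 0.9676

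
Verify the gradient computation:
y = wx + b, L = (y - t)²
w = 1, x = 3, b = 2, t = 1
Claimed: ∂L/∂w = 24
Correct

y = (1)(3) + 2 = 5
∂L/∂y = 2(y - t) = 2(5 - 1) = 8
∂y/∂w = x = 3
∂L/∂w = 8 × 3 = 24

Claimed value: 24
Correct: The correct gradient is 24.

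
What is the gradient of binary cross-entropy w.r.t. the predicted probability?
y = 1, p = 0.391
∂L/∂p = -2.558

∂L/∂p = -y/p + (1-y)/(1-p) = -1/0.391 + 0 = -2.558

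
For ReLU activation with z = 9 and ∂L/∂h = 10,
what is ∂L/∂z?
∂L/∂z = 10

h = ReLU(9) = 9
Since z > 0: ∂h/∂z = 1
∂L/∂z = ∂L/∂h · ∂h/∂z = 10 × 1 = 10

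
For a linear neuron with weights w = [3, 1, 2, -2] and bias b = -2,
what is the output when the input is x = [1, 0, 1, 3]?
y = -3

y = (3)(1) + (1)(0) + (2)(1) + (-2)(3) + -2 = -3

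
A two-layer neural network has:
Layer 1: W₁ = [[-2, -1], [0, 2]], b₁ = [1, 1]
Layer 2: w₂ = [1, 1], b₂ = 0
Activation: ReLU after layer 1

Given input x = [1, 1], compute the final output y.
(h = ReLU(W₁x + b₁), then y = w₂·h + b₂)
y = 3

Layer 1 pre-activation: z₁ = [-2, 3]
After ReLU: h = [0, 3]
Layer 2 output: y = 1×0 + 1×3 + 0 = 3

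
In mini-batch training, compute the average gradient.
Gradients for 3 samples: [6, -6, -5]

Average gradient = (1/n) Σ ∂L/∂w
Average gradient = -1.667

Average = (1/3)(6 + -6 + -5) = -5/3 = -1.667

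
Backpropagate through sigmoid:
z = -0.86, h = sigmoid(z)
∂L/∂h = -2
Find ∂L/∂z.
∂L/∂z = -0.4179

σ(-0.86) = 0.2973
σ'(-0.86) = σ(-0.86)(1 - σ(-0.86)) = 0.2973 × 0.7027 = 0.2089
∂L/∂z = ∂L/∂h · σ'(z) = -2 × 0.2089 = -0.4179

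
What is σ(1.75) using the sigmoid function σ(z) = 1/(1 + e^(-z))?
0.852

sigmoid(1.75) = 1/(1 + e^(-1.75)) = 1/(1 + 0.1738) = 0.852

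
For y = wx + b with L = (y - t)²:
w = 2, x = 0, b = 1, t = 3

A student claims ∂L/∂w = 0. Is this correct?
Correct

y = (2)(0) + 1 = 1
∂L/∂y = 2(y - t) = 2(1 - 3) = -4
∂y/∂w = x = 0
∂L/∂w = -4 × 0 = 0

Claimed value: 0
Correct: The correct gradient is 0.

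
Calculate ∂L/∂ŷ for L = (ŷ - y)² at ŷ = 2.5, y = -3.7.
∂L/∂ŷ = 12.4

∂L/∂ŷ = 2(ŷ - y) = 2(2.5 - -3.7) = 2(6.2) = 12.4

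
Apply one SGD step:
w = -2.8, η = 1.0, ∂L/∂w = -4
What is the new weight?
w_new = 1.2

w_new = w - η·∂L/∂w = -2.8 - 1.0×(-4) = -2.8 - (-4) = 1.2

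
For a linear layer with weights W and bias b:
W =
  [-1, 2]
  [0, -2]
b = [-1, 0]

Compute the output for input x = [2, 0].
y = [-3, 0]

Wx = [-1×2 + 2×0, 0×2 + -2×0]
   = [-2, 0]
y = Wx + b = [-2 + -1, 0 + 0] = [-3, 0]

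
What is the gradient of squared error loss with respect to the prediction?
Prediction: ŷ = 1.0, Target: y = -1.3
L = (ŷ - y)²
∂L/∂ŷ = 4.6

∂L/∂ŷ = 2(ŷ - y) = 2(1.0 - -1.3) = 2(2.3) = 4.6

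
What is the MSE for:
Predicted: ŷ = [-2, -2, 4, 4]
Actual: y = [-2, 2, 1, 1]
MSE = 8.5

MSE = (1/4)((-2--2)² + (-2-2)² + (4-1)² + (4-1)²) = (1/4)(0 + 16 + 9 + 9) = 8.5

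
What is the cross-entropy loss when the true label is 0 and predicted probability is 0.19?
L = 0.2107

L = -0·log(0.19) - 1·log(0.81) = -log(0.81) = 0.2107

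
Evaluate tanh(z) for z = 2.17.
0.9743

tanh(2.17) = (e^(2.17) - e^(-2.17))/(e^(2.17) + e^(-2.17)) = 0.9743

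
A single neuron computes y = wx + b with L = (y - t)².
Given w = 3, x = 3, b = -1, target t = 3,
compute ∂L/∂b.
∂L/∂b = 10

y = wx + b = (3)(3) + -1 = 8
∂L/∂y = 2(y - t) = 2(8 - 3) = 10
∂y/∂b = 1
∂L/∂b = ∂L/∂y · ∂y/∂b = 10 × 1 = 10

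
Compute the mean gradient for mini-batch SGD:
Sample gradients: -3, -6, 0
Average gradient = -3

Average = (1/3)(-3 + -6 + 0) = -9/3 = -3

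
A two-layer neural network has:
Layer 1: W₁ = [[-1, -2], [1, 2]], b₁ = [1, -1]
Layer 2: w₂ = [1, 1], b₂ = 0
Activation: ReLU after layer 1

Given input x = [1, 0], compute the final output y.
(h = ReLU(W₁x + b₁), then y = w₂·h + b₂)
y = 0

Layer 1 pre-activation: z₁ = [0, 0]
After ReLU: h = [0, 0]
Layer 2 output: y = 1×0 + 1×0 + 0 = 0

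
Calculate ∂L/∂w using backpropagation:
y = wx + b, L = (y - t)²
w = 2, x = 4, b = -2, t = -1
∂L/∂w = 56

y = wx + b = (2)(4) + -2 = 6
∂L/∂y = 2(y - t) = 2(6 - -1) = 14
∂y/∂w = x = 4
∂L/∂w = ∂L/∂y · ∂y/∂w = 14 × 4 = 56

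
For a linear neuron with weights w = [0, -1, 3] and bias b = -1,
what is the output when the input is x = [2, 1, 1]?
y = 1

y = (0)(2) + (-1)(1) + (3)(1) + -1 = 1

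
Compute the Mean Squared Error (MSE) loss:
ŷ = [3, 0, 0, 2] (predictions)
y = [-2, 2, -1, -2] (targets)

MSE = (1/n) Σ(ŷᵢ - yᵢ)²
MSE = 11.5

MSE = (1/4)((3--2)² + (0-2)² + (0--1)² + (2--2)²) = (1/4)(25 + 4 + 1 + 16) = 11.5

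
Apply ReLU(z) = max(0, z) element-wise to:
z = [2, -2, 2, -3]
h = [2, 0, 2, 0]

ReLU applied element-wise: max(0,2)=2, max(0,-2)=0, max(0,2)=2, max(0,-3)=0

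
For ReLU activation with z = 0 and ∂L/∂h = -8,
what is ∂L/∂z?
∂L/∂z = 0

h = ReLU(0) = 0
At z = 0: ∂h/∂z = 0 (by convention)
∂L/∂z = ∂L/∂h · ∂h/∂z = -8 × 0 = 0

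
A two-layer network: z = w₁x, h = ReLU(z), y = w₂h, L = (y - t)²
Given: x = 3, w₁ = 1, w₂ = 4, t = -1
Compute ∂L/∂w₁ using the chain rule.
∂L/∂w₁ = 312

Forward pass:
z = w₁x = 1×3 = 3
h = ReLU(3) = 3
y = w₂h = 4×3 = 12

Backward pass:
∂L/∂y = 2(y - t) = 2(12 - -1) = 26
∂y/∂h = w₂ = 4
∂h/∂z = 1 (ReLU derivative)
∂z/∂w₁ = x = 3

∂L/∂w₁ = 26 × 4 × 1 × 3 = 312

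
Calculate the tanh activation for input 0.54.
0.493

tanh(0.54) = (e^(0.54) - e^(-0.54))/(e^(0.54) + e^(-0.54)) = 0.493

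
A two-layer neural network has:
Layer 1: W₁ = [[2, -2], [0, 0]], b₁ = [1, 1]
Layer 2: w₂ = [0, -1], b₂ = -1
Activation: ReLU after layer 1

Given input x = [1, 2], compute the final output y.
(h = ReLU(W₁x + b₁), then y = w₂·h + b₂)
y = -2

Layer 1 pre-activation: z₁ = [-1, 1]
After ReLU: h = [0, 1]
Layer 2 output: y = 0×0 + -1×1 + -1 = -2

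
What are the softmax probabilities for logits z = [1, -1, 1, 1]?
p = [0.3189, 0.0432, 0.3189, 0.3189]

exp(z) = [2.718, 0.3679, 2.718, 2.718]
Sum = 8.523
p = [0.3189, 0.0432, 0.3189, 0.3189]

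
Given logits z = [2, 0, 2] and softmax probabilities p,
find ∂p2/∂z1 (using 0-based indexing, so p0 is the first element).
∂p2/∂z1 = -0.02968

p = softmax(z) = [0.4683, 0.06338, 0.4683]
p2 = 0.4683, p1 = 0.06338

∂p2/∂z1 = -p2 × p1 = -0.4683 × 0.06338 = -0.02968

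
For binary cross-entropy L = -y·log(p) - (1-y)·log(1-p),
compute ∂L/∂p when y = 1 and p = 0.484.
∂L/∂p = -2.066

∂L/∂p = -y/p + (1-y)/(1-p) = -1/0.484 + 0 = -2.066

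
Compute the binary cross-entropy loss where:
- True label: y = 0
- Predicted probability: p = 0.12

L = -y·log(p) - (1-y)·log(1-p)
L = 0.1278

L = -0·log(0.12) - 1·log(0.88) = -log(0.88) = 0.1278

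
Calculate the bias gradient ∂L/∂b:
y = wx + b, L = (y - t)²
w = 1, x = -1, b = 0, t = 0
∂L/∂b = -2

y = wx + b = (1)(-1) + 0 = -1
∂L/∂y = 2(y - t) = 2(-1 - 0) = -2
∂y/∂b = 1
∂L/∂b = ∂L/∂y · ∂y/∂b = -2 × 1 = -2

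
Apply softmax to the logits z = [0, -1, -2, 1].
p = [0.2369, 0.0871, 0.0321, 0.6439]

exp(z) = [1, 0.3679, 0.1353, 2.718]
Sum = 4.221
p = [0.2369, 0.0871, 0.0321, 0.6439]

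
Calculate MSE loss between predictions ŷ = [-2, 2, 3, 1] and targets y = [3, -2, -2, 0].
MSE = 16.75

MSE = (1/4)((-2-3)² + (2--2)² + (3--2)² + (1-0)²) = (1/4)(25 + 16 + 25 + 1) = 16.75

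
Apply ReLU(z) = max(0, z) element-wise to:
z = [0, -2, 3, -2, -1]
h = [0, 0, 3, 0, 0]

ReLU applied element-wise: max(0,0)=0, max(0,-2)=0, max(0,3)=3, max(0,-2)=0, max(0,-1)=0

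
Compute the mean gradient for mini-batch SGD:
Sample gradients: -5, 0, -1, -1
Average gradient = -1.75

Average = (1/4)(-5 + 0 + -1 + -1) = -7/4 = -1.75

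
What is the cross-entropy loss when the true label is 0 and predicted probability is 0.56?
L = 0.821

L = -0·log(0.56) - 1·log(0.44) = -log(0.44) = 0.821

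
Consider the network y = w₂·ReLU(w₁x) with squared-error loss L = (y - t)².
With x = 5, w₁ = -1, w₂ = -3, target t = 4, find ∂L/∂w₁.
∂L/∂w₁ = 0

Forward pass:
z = w₁x = -1×5 = -5
h = ReLU(-5) = 0
y = w₂h = -3×0 = 0

Backward pass:
∂L/∂y = 2(y - t) = 2(0 - 4) = -8
∂y/∂h = w₂ = -3
∂h/∂z = 0 (ReLU derivative)
∂z/∂w₁ = x = 5

∂L/∂w₁ = -8 × -3 × 0 × 5 = 0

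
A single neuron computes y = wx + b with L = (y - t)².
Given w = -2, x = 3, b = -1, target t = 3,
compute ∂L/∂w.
∂L/∂w = -60

y = wx + b = (-2)(3) + -1 = -7
∂L/∂y = 2(y - t) = 2(-7 - 3) = -20
∂y/∂w = x = 3
∂L/∂w = ∂L/∂y · ∂y/∂w = -20 × 3 = -60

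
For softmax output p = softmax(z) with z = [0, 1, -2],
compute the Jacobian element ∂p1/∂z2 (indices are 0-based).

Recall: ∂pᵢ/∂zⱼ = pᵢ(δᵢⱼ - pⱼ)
∂p1/∂z2 = -0.02477

p = softmax(z) = [0.2595, 0.7054, 0.03512]
p1 = 0.7054, p2 = 0.03512

∂p1/∂z2 = -p1 × p2 = -0.7054 × 0.03512 = -0.02477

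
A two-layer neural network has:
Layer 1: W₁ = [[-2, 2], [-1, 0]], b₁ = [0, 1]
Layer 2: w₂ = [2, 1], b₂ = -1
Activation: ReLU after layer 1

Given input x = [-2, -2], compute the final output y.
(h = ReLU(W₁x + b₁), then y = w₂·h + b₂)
y = 2

Layer 1 pre-activation: z₁ = [0, 3]
After ReLU: h = [0, 3]
Layer 2 output: y = 2×0 + 1×3 + -1 = 2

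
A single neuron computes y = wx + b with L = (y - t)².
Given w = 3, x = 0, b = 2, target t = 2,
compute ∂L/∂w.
∂L/∂w = 0

y = wx + b = (3)(0) + 2 = 2
∂L/∂y = 2(y - t) = 2(2 - 2) = 0
∂y/∂w = x = 0
∂L/∂w = ∂L/∂y · ∂y/∂w = 0 × 0 = 0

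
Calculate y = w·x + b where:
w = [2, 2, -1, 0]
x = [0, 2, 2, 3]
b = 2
y = 4

y = (2)(0) + (2)(2) + (-1)(2) + (0)(3) + 2 = 4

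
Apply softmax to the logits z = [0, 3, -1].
p = [0.0466, 0.9362, 0.0171]

exp(z) = [1, 20.09, 0.3679]
Sum = 21.45
p = [0.0466, 0.9362, 0.0171]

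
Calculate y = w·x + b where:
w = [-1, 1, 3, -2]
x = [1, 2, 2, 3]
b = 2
y = 3

y = (-1)(1) + (1)(2) + (3)(2) + (-2)(3) + 2 = 3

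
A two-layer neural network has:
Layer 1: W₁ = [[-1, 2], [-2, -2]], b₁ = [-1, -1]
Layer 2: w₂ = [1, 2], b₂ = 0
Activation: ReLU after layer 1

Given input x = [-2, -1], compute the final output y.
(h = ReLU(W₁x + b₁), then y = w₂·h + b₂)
y = 10

Layer 1 pre-activation: z₁ = [-1, 5]
After ReLU: h = [0, 5]
Layer 2 output: y = 1×0 + 2×5 + 0 = 10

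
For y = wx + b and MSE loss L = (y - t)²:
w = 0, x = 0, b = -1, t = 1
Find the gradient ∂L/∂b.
∂L/∂b = -4

y = wx + b = (0)(0) + -1 = -1
∂L/∂y = 2(y - t) = 2(-1 - 1) = -4
∂y/∂b = 1
∂L/∂b = ∂L/∂y · ∂y/∂b = -4 × 1 = -4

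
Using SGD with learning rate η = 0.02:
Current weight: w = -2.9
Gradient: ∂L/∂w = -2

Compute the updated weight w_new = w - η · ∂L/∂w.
w_new = -2.86

w_new = w - η·∂L/∂w = -2.9 - 0.02×(-2) = -2.9 - (-0.04) = -2.86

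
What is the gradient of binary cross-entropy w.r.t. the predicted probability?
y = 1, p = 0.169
∂L/∂p = -5.917

∂L/∂p = -y/p + (1-y)/(1-p) = -1/0.169 + 0 = -5.917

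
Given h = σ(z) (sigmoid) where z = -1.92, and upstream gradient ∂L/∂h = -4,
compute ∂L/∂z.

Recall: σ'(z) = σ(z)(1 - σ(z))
∂L/∂z = -0.4461

σ(-1.92) = 0.1279
σ'(-1.92) = σ(-1.92)(1 - σ(-1.92)) = 0.1279 × 0.8721 = 0.1115
∂L/∂z = ∂L/∂h · σ'(z) = -4 × 0.1115 = -0.4461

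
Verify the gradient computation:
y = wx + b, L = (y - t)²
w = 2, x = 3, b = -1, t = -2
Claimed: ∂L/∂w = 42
Correct

y = (2)(3) + -1 = 5
∂L/∂y = 2(y - t) = 2(5 - -2) = 14
∂y/∂w = x = 3
∂L/∂w = 14 × 3 = 42

Claimed value: 42
Correct: The correct gradient is 42.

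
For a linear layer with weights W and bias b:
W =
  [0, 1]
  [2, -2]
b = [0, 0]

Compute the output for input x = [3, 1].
y = [1, 4]

Wx = [0×3 + 1×1, 2×3 + -2×1]
   = [1, 4]
y = Wx + b = [1 + 0, 4 + 0] = [1, 4]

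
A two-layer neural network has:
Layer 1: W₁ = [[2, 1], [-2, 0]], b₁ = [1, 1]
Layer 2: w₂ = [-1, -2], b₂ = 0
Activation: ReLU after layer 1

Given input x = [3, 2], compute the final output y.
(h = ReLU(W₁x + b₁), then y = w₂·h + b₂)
y = -9

Layer 1 pre-activation: z₁ = [9, -5]
After ReLU: h = [9, 0]
Layer 2 output: y = -1×9 + -2×0 + 0 = -9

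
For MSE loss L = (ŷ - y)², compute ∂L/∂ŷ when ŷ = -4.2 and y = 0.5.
∂L/∂ŷ = -9.4

∂L/∂ŷ = 2(ŷ - y) = 2(-4.2 - 0.5) = 2(-4.7) = -9.4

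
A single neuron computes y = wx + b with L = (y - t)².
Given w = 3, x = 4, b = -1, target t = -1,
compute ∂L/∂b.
∂L/∂b = 24

y = wx + b = (3)(4) + -1 = 11
∂L/∂y = 2(y - t) = 2(11 - -1) = 24
∂y/∂b = 1
∂L/∂b = ∂L/∂y · ∂y/∂b = 24 × 1 = 24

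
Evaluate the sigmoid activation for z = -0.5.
0.3775

sigmoid(-0.5) = 1/(1 + e^(0.5)) = 1/(1 + 1.649) = 0.3775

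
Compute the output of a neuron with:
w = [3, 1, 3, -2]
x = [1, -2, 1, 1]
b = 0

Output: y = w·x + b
y = 2

y = (3)(1) + (1)(-2) + (3)(1) + (-2)(1) + 0 = 2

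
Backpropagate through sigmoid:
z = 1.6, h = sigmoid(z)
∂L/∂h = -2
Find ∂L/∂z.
∂L/∂z = -0.2795

σ(1.6) = 0.832
σ'(1.6) = σ(1.6)(1 - σ(1.6)) = 0.832 × 0.168 = 0.1398
∂L/∂z = ∂L/∂h · σ'(z) = -2 × 0.1398 = -0.2795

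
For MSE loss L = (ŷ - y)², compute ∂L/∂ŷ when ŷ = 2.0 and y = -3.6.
∂L/∂ŷ = 11.2

∂L/∂ŷ = 2(ŷ - y) = 2(2.0 - -3.6) = 2(5.6) = 11.2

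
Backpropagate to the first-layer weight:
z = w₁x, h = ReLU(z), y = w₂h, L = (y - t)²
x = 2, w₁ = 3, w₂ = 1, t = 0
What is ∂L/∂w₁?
∂L/∂w₁ = 24

Forward pass:
z = w₁x = 3×2 = 6
h = ReLU(6) = 6
y = w₂h = 1×6 = 6

Backward pass:
∂L/∂y = 2(y - t) = 2(6 - 0) = 12
∂y/∂h = w₂ = 1
∂h/∂z = 1 (ReLU derivative)
∂z/∂w₁ = x = 2

∂L/∂w₁ = 12 × 1 × 1 × 2 = 24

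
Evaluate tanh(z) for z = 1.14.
0.8144

tanh(1.14) = (e^(1.14) - e^(-1.14))/(e^(1.14) + e^(-1.14)) = 0.8144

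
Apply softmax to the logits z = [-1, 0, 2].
p = [0.042, 0.1142, 0.8438]

exp(z) = [0.3679, 1, 7.389]
Sum = 8.757
p = [0.042, 0.1142, 0.8438]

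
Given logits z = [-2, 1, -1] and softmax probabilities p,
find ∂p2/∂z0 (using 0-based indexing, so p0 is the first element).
∂p2/∂z0 = -0.004797

p = softmax(z) = [0.04201, 0.8438, 0.1142]
p2 = 0.1142, p0 = 0.04201

∂p2/∂z0 = -p2 × p0 = -0.1142 × 0.04201 = -0.004797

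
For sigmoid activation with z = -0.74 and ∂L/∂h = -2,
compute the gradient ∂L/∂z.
∂L/∂z = -0.4373

σ(-0.74) = 0.323
σ'(-0.74) = σ(-0.74)(1 - σ(-0.74)) = 0.323 × 0.677 = 0.2187
∂L/∂z = ∂L/∂h · σ'(z) = -2 × 0.2187 = -0.4373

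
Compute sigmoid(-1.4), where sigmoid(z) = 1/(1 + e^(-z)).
0.1978

sigmoid(-1.4) = 1/(1 + e^(1.4)) = 1/(1 + 4.055) = 0.1978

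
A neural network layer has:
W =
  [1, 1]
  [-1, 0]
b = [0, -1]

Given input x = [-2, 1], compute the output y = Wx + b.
y = [-1, 1]

Wx = [1×-2 + 1×1, -1×-2 + 0×1]
   = [-1, 2]
y = Wx + b = [-1 + 0, 2 + -1] = [-1, 1]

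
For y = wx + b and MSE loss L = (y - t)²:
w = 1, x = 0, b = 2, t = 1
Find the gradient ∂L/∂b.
∂L/∂b = 2

y = wx + b = (1)(0) + 2 = 2
∂L/∂y = 2(y - t) = 2(2 - 1) = 2
∂y/∂b = 1
∂L/∂b = ∂L/∂y · ∂y/∂b = 2 × 1 = 2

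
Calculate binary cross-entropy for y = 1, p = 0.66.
L = 0.4155

L = -1·log(0.66) - 0·log(0.34) = -log(0.66) = 0.4155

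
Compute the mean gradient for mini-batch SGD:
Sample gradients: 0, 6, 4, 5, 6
Average gradient = 4.2

Average = (1/5)(0 + 6 + 4 + 5 + 6) = 21/5 = 4.2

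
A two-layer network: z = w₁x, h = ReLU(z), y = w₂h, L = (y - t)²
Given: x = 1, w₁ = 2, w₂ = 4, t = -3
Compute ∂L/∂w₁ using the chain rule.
∂L/∂w₁ = 88

Forward pass:
z = w₁x = 2×1 = 2
h = ReLU(2) = 2
y = w₂h = 4×2 = 8

Backward pass:
∂L/∂y = 2(y - t) = 2(8 - -3) = 22
∂y/∂h = w₂ = 4
∂h/∂z = 1 (ReLU derivative)
∂z/∂w₁ = x = 1

∂L/∂w₁ = 22 × 4 × 1 × 1 = 88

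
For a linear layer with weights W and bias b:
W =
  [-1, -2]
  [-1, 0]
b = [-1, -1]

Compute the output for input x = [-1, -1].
y = [2, 0]

Wx = [-1×-1 + -2×-1, -1×-1 + 0×-1]
   = [3, 1]
y = Wx + b = [3 + -1, 1 + -1] = [2, 0]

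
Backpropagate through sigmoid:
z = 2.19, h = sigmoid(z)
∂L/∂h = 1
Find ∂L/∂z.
∂L/∂z = 0.09052

σ(2.19) = 0.8993
σ'(2.19) = σ(2.19)(1 - σ(2.19)) = 0.8993 × 0.1007 = 0.09052
∂L/∂z = ∂L/∂h · σ'(z) = 1 × 0.09052 = 0.09052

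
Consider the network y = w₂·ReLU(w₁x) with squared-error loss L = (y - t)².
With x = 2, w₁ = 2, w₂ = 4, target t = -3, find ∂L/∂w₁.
∂L/∂w₁ = 304

Forward pass:
z = w₁x = 2×2 = 4
h = ReLU(4) = 4
y = w₂h = 4×4 = 16

Backward pass:
∂L/∂y = 2(y - t) = 2(16 - -3) = 38
∂y/∂h = w₂ = 4
∂h/∂z = 1 (ReLU derivative)
∂z/∂w₁ = x = 2

∂L/∂w₁ = 38 × 4 × 1 × 2 = 304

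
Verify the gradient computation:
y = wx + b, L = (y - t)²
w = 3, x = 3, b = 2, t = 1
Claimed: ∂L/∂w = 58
Incorrect

y = (3)(3) + 2 = 11
∂L/∂y = 2(y - t) = 2(11 - 1) = 20
∂y/∂w = x = 3
∂L/∂w = 20 × 3 = 60

Claimed value: 58
Incorrect: The correct gradient is 60.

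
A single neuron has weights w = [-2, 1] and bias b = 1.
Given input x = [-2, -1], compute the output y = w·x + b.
y = 4

y = (-2)(-2) + (1)(-1) + 1 = 4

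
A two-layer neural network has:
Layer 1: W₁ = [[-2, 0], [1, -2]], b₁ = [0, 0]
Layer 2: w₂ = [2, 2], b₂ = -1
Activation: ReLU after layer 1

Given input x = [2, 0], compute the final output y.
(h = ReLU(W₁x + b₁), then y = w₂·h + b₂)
y = 3

Layer 1 pre-activation: z₁ = [-4, 2]
After ReLU: h = [0, 2]
Layer 2 output: y = 2×0 + 2×2 + -1 = 3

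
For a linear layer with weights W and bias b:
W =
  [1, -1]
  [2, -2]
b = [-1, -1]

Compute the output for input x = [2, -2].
y = [3, 7]

Wx = [1×2 + -1×-2, 2×2 + -2×-2]
   = [4, 8]
y = Wx + b = [4 + -1, 8 + -1] = [3, 7]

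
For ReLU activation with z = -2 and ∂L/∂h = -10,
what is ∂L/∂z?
∂L/∂z = 0

h = ReLU(-2) = 0
Since z < 0: ∂h/∂z = 0
∂L/∂z = ∂L/∂h · ∂h/∂z = -10 × 0 = 0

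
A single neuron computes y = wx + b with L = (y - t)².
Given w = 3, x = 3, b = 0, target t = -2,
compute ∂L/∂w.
∂L/∂w = 66

y = wx + b = (3)(3) + 0 = 9
∂L/∂y = 2(y - t) = 2(9 - -2) = 22
∂y/∂w = x = 3
∂L/∂w = ∂L/∂y · ∂y/∂w = 22 × 3 = 66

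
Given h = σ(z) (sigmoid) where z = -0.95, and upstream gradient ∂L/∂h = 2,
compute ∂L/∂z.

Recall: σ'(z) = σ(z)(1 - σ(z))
∂L/∂z = 0.4022

σ(-0.95) = 0.2789
σ'(-0.95) = σ(-0.95)(1 - σ(-0.95)) = 0.2789 × 0.7211 = 0.2011
∂L/∂z = ∂L/∂h · σ'(z) = 2 × 0.2011 = 0.4022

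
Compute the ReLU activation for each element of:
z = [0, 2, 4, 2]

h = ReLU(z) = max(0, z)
h = [0, 2, 4, 2]

ReLU applied element-wise: max(0,0)=0, max(0,2)=2, max(0,4)=4, max(0,2)=2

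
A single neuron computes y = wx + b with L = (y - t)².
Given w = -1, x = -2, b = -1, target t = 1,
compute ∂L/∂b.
∂L/∂b = 0

y = wx + b = (-1)(-2) + -1 = 1
∂L/∂y = 2(y - t) = 2(1 - 1) = 0
∂y/∂b = 1
∂L/∂b = ∂L/∂y · ∂y/∂b = 0 × 1 = 0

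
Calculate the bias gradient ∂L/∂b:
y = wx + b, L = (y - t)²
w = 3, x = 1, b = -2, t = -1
∂L/∂b = 4

y = wx + b = (3)(1) + -2 = 1
∂L/∂y = 2(y - t) = 2(1 - -1) = 4
∂y/∂b = 1
∂L/∂b = ∂L/∂y · ∂y/∂b = 4 × 1 = 4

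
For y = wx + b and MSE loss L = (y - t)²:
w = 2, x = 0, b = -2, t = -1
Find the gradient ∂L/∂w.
∂L/∂w = 0

y = wx + b = (2)(0) + -2 = -2
∂L/∂y = 2(y - t) = 2(-2 - -1) = -2
∂y/∂w = x = 0
∂L/∂w = ∂L/∂y · ∂y/∂w = -2 × 0 = 0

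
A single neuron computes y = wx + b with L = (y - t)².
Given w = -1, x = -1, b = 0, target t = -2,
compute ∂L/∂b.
∂L/∂b = 6

y = wx + b = (-1)(-1) + 0 = 1
∂L/∂y = 2(y - t) = 2(1 - -2) = 6
∂y/∂b = 1
∂L/∂b = ∂L/∂y · ∂y/∂b = 6 × 1 = 6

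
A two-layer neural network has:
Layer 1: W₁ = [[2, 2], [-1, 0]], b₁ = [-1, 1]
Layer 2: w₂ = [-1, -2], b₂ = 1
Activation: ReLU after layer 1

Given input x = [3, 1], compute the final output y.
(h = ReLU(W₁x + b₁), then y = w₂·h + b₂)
y = -6

Layer 1 pre-activation: z₁ = [7, -2]
After ReLU: h = [7, 0]
Layer 2 output: y = -1×7 + -2×0 + 1 = -6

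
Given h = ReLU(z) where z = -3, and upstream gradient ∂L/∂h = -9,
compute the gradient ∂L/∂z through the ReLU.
∂L/∂z = 0

h = ReLU(-3) = 0
Since z < 0: ∂h/∂z = 0
∂L/∂z = ∂L/∂h · ∂h/∂z = -9 × 0 = 0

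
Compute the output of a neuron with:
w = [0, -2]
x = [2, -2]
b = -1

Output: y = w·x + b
y = 3

y = (0)(2) + (-2)(-2) + -1 = 3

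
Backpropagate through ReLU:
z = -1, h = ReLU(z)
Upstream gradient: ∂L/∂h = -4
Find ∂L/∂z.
∂L/∂z = 0

h = ReLU(-1) = 0
Since z < 0: ∂h/∂z = 0
∂L/∂z = ∂L/∂h · ∂h/∂z = -4 × 0 = 0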